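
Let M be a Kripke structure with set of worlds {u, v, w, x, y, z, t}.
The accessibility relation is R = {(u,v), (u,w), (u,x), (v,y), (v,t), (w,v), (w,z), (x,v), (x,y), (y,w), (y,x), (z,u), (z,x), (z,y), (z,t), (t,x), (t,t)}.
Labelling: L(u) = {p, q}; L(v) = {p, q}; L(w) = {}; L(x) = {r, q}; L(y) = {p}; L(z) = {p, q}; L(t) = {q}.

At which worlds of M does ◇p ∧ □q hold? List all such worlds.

w

Let φ = ◇p ∧ □q. Evaluate φ at each world:
  u (successors {v, w, x}): φ is false.
  v (successors {y, t}): φ is false.
  w (successors {v, z}): φ is true.
  x (successors {v, y}): φ is false.
  y (successors {w, x}): φ is false.
  z (successors {u, x, y, t}): φ is false.
  t (successors {x, t}): φ is false.
For instance, at t:
  At t: ◇p is false, □q is true, so ◇p ∧ □q is false.
    At t: ◇p requires p at some successor in {x, t}.
      At x: p is false.
      At t: p is false.
    So ◇p is false at t.
    At t: □q requires q at every successor {x, t}.
      At x: q is true.
      At t: q is true.
    So □q is true at t.
Satisfying worlds: {w}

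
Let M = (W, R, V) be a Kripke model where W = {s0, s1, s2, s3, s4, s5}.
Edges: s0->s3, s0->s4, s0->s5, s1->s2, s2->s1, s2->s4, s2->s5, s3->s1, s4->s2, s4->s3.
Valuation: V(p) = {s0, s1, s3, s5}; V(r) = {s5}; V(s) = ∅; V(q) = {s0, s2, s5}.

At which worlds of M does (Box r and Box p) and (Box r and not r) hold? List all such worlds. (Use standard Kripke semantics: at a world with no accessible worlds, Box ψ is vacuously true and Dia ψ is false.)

none

Let φ = (Box r and Box p) and (Box r and not r). Evaluate φ at each world:
  s0 (successors {s3, s4, s5}): φ is false.
  s1 (successors {s2}): φ is false.
  s2 (successors {s1, s4, s5}): φ is false.
  s3 (successors {s1}): φ is false.
  s4 (successors {s2, s3}): φ is false.
  s5 (successors ∅): φ is false.
For instance, at s2:
  At s2: Box r and Box p is false, Box r and not r is false, so (Box r and Box p) and (Box r and not r) is false.
    At s2: Box r is false, Box p is false, so Box r and Box p is false.
      At s2: Box r requires r at every successor {s1, s4, s5}.
        r fails at s1, so Box r is false at s2.
      At s2: Box p requires p at every successor {s1, s4, s5}.
        p fails at s4, so Box p is false at s2.
    At s2: Box r is false, not r is true, so Box r and not r is false.
      At s2: Box r requires r at every successor {s1, s4, s5}.
        r fails at s1, so Box r is false at s2.
Satisfying worlds: none.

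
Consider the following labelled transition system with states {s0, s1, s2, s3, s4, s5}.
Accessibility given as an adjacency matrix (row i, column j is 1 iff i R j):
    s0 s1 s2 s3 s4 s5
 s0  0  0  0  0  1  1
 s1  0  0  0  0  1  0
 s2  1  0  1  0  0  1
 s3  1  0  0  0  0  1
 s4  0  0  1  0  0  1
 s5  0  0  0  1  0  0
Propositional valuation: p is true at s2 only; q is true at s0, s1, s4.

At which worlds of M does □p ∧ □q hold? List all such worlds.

none

Let φ = □p ∧ □q. Evaluate φ at each world:
  s0 (successors {s4, s5}): φ is false.
  s1 (successors {s4}): φ is false.
  s2 (successors {s0, s2, s5}): φ is false.
  s3 (successors {s0, s5}): φ is false.
  s4 (successors {s2, s5}): φ is false.
  s5 (successors {s3}): φ is false.
For instance, at s2:
  At s2: □p is false, □q is false, so □p ∧ □q is false.
    At s2: □p requires p at every successor {s0, s2, s5}.
      p fails at s0, so □p is false at s2.
    At s2: □q requires q at every successor {s0, s2, s5}.
      q fails at s2, so □q is false at s2.
Satisfying worlds: none.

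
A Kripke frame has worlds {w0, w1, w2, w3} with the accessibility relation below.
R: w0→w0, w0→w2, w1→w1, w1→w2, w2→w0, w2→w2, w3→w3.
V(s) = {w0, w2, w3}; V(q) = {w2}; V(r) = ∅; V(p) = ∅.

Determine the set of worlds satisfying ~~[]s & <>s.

w0, w2, w3

Let φ = ~~[]s & <>s. Evaluate φ at each world:
  w0 (successors {w0, w2}): φ is true.
  w1 (successors {w1, w2}): φ is false.
  w2 (successors {w0, w2}): φ is true.
  w3 (successors {w3}): φ is true.
For instance, at w1:
  At w1: ~~[]s is false, <>s is true, so ~~[]s & <>s is false.
    At w1: ~[]s is true, so ~~[]s is false.
      At w1: []s is false, so ~[]s is true.
    At w1: <>s requires s at some successor in {w1, w2}.
      s holds at w2, so <>s is true at w1.
Satisfying worlds: {w0, w2, w3}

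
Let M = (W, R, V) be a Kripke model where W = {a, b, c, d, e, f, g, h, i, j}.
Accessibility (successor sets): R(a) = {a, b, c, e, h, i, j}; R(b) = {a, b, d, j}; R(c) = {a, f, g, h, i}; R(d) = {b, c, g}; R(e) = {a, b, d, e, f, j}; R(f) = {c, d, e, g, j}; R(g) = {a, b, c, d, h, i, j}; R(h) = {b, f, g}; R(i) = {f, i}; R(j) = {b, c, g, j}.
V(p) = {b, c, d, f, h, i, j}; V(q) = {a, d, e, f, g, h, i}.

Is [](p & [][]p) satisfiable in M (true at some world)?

Let φ = [](p & [][]p). Evaluate φ at each world:
  a (successors {a, b, c, e, h, i, j}): φ is false.
  b (successors {a, b, d, j}): φ is false.
  c (successors {a, f, g, h, i}): φ is false.
  d (successors {b, c, g}): φ is false.
  e (successors {a, b, d, e, f, j}): φ is false.
  f (successors {c, d, e, g, j}): φ is false.
  g (successors {a, b, c, d, h, i, j}): φ is false.
  h (successors {b, f, g}): φ is false.
  i (successors {f, i}): φ is false.
  j (successors {b, c, g, j}): φ is false.
For instance, at a:
  At a: [](p & [][]p) requires p & [][]p at every successor {a, b, c, e, h, i, j}.
    p & [][]p fails at a, so [](p & [][]p) is false at a.
      At a: p is false, [][]p is false, so p & [][]p is false.

No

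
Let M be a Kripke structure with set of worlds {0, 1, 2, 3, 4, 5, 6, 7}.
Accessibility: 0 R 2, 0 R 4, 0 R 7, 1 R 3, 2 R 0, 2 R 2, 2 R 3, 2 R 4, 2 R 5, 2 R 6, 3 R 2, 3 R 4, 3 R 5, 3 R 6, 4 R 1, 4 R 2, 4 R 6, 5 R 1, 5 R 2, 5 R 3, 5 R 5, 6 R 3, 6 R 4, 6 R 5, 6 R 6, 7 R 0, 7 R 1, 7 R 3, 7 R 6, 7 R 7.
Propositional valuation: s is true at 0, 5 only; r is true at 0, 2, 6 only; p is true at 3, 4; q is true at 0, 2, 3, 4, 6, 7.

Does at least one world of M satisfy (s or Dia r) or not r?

Let φ = (s or Dia r) or not r. Evaluate φ at each world:
  0 (successors {2, 4, 7}): φ is true.
  1 (successors {3}): φ is true.
  2 (successors {0, 2, 3, 4, 5, 6}): φ is true.
  3 (successors {2, 4, 5, 6}): φ is true.
  4 (successors {1, 2, 6}): φ is true.
  5 (successors {1, 2, 3, 5}): φ is true.
  6 (successors {3, 4, 5, 6}): φ is true.
  7 (successors {0, 1, 3, 6, 7}): φ is true.
Detail at 0 (witness):
  At 0: s or Dia r is true, not r is false, so (s or Dia r) or not r is true.
    At 0: s is true, Dia r is true, so s or Dia r is true.
      At 0: Dia r requires r at some successor in {2, 4, 7}.
        r holds at 2, so Dia r is true at 0.

Yes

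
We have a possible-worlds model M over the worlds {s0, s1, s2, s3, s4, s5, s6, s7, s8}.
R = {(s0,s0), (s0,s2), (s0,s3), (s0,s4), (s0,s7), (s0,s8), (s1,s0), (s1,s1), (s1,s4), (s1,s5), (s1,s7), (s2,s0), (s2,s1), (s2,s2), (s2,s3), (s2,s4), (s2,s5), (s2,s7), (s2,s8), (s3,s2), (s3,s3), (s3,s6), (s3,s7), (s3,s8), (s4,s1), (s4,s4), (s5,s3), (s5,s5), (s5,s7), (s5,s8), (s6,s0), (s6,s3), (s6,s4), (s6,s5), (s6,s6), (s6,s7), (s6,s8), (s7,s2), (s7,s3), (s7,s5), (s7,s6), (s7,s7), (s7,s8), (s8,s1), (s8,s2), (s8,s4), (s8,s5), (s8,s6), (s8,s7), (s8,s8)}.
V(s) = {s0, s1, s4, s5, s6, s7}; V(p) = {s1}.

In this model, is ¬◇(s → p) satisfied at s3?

Recall that ◇ψ holds at a world iff ψ holds at some accessible world.
At s3: ◇(s → p) is true, so ¬◇(s → p) is false.
  At s3: ◇(s → p) requires s → p at some successor in {s2, s3, s6, s7, s8}.
    s → p holds at s2, so ◇(s → p) is true at s3.

No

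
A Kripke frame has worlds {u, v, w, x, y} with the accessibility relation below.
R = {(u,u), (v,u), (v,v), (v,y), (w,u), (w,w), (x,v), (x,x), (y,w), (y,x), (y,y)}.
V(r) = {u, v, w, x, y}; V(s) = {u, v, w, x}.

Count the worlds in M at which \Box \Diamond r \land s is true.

Recall that \Box ψ holds at a world iff ψ holds at every accessible world, and \Diamond ψ holds iff ψ holds at some accessible world.
Let φ = \Box \Diamond r \land s. Evaluate φ at each world:
  u (successors {u}): φ is true.
  v (successors {u, v, y}): φ is true.
  w (successors {u, w}): φ is true.
  x (successors {v, x}): φ is true.
  y (successors {w, x, y}): φ is false.
For instance, at u:
  At u: \Box \Diamond r is true, s is true, so \Box \Diamond r \land s is true.
    At u: \Box \Diamond r requires \Diamond r at every successor {u}.
      At u: \Diamond r is true.
    So \Box \Diamond r is true at u.
Satisfying worlds: {u, v, w, x}

4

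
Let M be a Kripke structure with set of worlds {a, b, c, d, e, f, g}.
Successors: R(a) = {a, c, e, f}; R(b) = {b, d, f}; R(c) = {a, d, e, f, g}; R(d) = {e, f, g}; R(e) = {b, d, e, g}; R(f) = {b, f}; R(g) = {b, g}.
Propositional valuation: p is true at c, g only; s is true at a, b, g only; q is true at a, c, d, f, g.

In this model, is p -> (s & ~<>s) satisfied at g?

No

Recall that <>ψ holds at a world iff ψ holds at some accessible world.
At g: p is true, s & ~<>s is false, so p -> (s & ~<>s) is false.
  At g: s is true, ~<>s is false, so s & ~<>s is false.
    At g: <>s is true, so ~<>s is false.
      At g: <>s requires s at some successor in {b, g}.
        s holds at b, so <>s is true at g.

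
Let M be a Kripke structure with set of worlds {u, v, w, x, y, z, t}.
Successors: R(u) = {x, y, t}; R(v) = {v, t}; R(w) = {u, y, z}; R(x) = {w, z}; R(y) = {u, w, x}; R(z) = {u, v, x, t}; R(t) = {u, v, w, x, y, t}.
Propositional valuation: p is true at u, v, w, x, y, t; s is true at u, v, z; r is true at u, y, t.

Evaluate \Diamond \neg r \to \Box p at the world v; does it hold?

Yes

Recall that \Box ψ holds at a world iff ψ holds at every accessible world, and \Diamond ψ holds iff ψ holds at some accessible world.
At v: \Diamond \neg r is true, \Box p is true, so \Diamond \neg r \to \Box p is true.
  At v: \Diamond \neg r requires \neg r at some successor in {v, t}.
    \neg r holds at v, so \Diamond \neg r is true at v.
  At v: \Box p requires p at every successor {v, t}.
    At v: p is true.
    At t: p is true.
  So \Box p is true at v.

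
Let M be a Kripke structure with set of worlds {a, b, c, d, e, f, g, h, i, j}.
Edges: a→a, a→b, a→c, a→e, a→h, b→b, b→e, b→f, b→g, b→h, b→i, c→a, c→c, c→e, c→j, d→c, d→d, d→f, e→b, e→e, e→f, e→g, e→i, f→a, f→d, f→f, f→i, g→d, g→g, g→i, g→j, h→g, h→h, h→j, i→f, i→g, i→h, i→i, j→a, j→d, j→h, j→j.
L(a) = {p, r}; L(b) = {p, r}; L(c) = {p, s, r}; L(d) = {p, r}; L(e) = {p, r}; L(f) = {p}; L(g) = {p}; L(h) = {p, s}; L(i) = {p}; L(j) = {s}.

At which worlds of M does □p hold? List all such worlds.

Recall that □ψ holds at a world iff ψ holds at every accessible world, and ◇ψ holds iff ψ holds at some accessible world.
Let φ = □p. Evaluate φ at each world:
  a (successors {a, b, c, e, h}): φ is true.
  b (successors {b, e, f, g, h, i}): φ is true.
  c (successors {a, c, e, j}): φ is false.
  d (successors {c, d, f}): φ is true.
  e (successors {b, e, f, g, i}): φ is true.
  f (successors {a, d, f, i}): φ is true.
  g (successors {d, g, i, j}): φ is false.
  h (successors {g, h, j}): φ is false.
  i (successors {f, g, h, i}): φ is true.
  j (successors {a, d, h, j}): φ is false.
For instance, at a:
  At a: □p requires p at every successor {a, b, c, e, h}.
    At a: p is true.
    At b: p is true.
    At c: p is true.
    At e: p is true.
    At h: p is true.
  So □p is true at a.
Satisfying worlds: {a, b, d, e, f, i}

a, b, d, e, f, i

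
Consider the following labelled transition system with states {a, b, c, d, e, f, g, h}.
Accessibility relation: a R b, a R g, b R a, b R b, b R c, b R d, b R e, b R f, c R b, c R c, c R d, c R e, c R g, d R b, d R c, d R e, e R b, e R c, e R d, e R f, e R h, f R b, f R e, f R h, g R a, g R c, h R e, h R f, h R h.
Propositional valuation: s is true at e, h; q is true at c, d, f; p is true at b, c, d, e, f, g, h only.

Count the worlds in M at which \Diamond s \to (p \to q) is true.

5

Let φ = \Diamond s \to (p \to q). Evaluate φ at each world:
  a (successors {b, g}): φ is true.
  b (successors {a, b, c, d, e, f}): φ is false.
  c (successors {b, c, d, e, g}): φ is true.
  d (successors {b, c, e}): φ is true.
  e (successors {b, c, d, f, h}): φ is false.
  f (successors {b, e, h}): φ is true.
  g (successors {a, c}): φ is true.
  h (successors {e, f, h}): φ is false.
For instance, at f:
  At f: \Diamond s is true, p \to q is true, so \Diamond s \to (p \to q) is true.
    At f: \Diamond s requires s at some successor in {b, e, h}.
      s holds at e, so \Diamond s is true at f.
Satisfying worlds: {a, c, d, f, g}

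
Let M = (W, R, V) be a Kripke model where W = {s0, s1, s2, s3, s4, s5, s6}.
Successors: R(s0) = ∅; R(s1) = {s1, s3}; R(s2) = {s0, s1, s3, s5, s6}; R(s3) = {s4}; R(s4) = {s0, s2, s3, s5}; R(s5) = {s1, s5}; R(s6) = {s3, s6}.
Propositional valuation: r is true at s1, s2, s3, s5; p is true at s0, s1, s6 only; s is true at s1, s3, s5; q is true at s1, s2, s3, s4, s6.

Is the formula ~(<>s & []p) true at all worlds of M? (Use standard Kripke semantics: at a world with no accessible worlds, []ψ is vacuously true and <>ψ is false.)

Let φ = ~(<>s & []p). Evaluate φ at each world:
  s0 (successors ∅): φ is true.
  s1 (successors {s1, s3}): φ is true.
  s2 (successors {s0, s1, s3, s5, s6}): φ is true.
  s3 (successors {s4}): φ is true.
  s4 (successors {s0, s2, s3, s5}): φ is true.
  s5 (successors {s1, s5}): φ is true.
  s6 (successors {s3, s6}): φ is true.
For instance, at s5:
  At s5: <>s & []p is false, so ~(<>s & []p) is true.
    At s5: <>s is true, []p is false, so <>s & []p is false.
      At s5: <>s requires s at some successor in {s1, s5}.
        s holds at s1, so <>s is true at s5.
      At s5: []p requires p at every successor {s1, s5}.
        p fails at s5, so []p is false at s5.

Yes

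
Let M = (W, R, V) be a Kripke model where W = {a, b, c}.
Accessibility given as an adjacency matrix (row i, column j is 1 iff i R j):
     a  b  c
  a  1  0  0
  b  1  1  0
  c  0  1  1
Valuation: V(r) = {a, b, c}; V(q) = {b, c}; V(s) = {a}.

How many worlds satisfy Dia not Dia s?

Let φ = Dia not Dia s. Evaluate φ at each world:
  a (successors {a}): φ is false.
  b (successors {a, b}): φ is false.
  c (successors {b, c}): φ is true.
For instance, at a:
  At a: Dia not Dia s requires not Dia s at some successor in {a}.
    At a: not Dia s is false.
  So Dia not Dia s is false at a.
Satisfying worlds: {c}

1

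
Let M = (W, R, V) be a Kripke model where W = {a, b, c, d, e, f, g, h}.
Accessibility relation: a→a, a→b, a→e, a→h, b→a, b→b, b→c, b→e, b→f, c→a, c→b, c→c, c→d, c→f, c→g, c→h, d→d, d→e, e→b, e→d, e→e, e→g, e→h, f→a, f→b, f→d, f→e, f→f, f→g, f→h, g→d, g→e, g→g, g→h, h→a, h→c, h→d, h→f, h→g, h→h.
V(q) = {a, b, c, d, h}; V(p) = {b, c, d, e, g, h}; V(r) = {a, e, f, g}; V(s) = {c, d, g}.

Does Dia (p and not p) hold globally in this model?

Let φ = Dia (p and not p). Evaluate φ at each world:
  a (successors {a, b, e, h}): φ is false.
  b (successors {a, b, c, e, f}): φ is false.
  c (successors {a, b, c, d, f, g, h}): φ is false.
  d (successors {d, e}): φ is false.
  e (successors {b, d, e, g, h}): φ is false.
  f (successors {a, b, d, e, f, g, h}): φ is false.
  g (successors {d, e, g, h}): φ is false.
  h (successors {a, c, d, f, g, h}): φ is false.
Detail at a (counterexample):
  At a: Dia (p and not p) requires p and not p at some successor in {a, b, e, h}.
    At a: p and not p is false.
    At b: p and not p is false.
    At e: p and not p is false.
    At h: p and not p is false.
  So Dia (p and not p) is false at a.

No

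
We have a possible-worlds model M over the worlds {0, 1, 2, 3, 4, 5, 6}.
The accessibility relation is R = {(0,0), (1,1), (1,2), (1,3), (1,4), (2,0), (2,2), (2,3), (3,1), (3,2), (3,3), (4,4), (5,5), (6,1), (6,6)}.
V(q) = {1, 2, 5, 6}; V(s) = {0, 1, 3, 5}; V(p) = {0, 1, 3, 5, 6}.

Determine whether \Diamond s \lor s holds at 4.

No

At 4: \Diamond s is false, s is false, so \Diamond s \lor s is false.
  At 4: \Diamond s requires s at some successor in {4}.
    At 4: s is false.
  So \Diamond s is false at 4.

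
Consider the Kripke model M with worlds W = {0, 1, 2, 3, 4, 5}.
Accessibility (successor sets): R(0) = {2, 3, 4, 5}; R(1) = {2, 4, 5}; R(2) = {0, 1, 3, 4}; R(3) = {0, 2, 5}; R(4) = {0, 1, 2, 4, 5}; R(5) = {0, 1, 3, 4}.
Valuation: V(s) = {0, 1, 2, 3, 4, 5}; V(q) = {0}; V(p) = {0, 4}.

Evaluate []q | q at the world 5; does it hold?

No

Recall that []ψ holds at a world iff ψ holds at every accessible world, and <>ψ holds iff ψ holds at some accessible world.
At 5: []q is false, q is false, so []q | q is false.
  At 5: []q requires q at every successor {0, 1, 3, 4}.
    q fails at 1, so []q is false at 5.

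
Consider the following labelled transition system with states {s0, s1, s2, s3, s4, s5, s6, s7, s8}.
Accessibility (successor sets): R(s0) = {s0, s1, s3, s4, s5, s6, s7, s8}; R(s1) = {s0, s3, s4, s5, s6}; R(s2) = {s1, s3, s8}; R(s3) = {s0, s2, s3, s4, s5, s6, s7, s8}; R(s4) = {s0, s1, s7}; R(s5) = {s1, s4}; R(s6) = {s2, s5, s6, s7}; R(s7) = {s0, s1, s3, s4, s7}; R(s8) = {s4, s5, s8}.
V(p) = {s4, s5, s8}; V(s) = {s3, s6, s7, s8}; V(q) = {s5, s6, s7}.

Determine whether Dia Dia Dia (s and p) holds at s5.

Yes

At s5: Dia Dia Dia (s and p) requires Dia Dia (s and p) at some successor in {s1, s4}.
  Dia Dia (s and p) holds at s1, so Dia Dia Dia (s and p) is true at s5.
    At s1: Dia Dia (s and p) requires Dia (s and p) at some successor in {s0, s3, s4, s5, s6}.
      Dia (s and p) holds at s0, so Dia Dia (s and p) is true at s1.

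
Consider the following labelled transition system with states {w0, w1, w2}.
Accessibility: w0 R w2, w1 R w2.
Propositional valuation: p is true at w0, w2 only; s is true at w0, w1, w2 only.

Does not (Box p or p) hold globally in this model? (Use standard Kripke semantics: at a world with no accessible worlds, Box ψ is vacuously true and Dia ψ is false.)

No

Let φ = not (Box p or p). Evaluate φ at each world:
  w0 (successors {w2}): φ is false.
  w1 (successors {w2}): φ is false.
  w2 (successors ∅): φ is false.
Detail at w0 (counterexample):
  At w0: Box p or p is true, so not (Box p or p) is false.
    At w0: Box p is true, p is true, so Box p or p is true.
      At w0: Box p requires p at every successor {w2}.
        At w2: p is true.
      So Box p is true at w0.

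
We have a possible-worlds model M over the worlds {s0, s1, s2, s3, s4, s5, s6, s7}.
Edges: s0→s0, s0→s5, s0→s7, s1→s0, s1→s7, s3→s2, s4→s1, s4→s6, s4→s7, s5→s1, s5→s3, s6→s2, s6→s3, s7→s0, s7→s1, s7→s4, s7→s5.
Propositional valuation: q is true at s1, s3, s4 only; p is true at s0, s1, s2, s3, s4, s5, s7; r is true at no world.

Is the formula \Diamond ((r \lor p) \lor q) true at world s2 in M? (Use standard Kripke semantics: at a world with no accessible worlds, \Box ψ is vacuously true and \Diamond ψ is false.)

Recall that \Diamond ψ holds at a world iff ψ holds at some accessible world.
At s2: no accessible worlds, so \Diamond ((r \lor p) \lor q) is false.

No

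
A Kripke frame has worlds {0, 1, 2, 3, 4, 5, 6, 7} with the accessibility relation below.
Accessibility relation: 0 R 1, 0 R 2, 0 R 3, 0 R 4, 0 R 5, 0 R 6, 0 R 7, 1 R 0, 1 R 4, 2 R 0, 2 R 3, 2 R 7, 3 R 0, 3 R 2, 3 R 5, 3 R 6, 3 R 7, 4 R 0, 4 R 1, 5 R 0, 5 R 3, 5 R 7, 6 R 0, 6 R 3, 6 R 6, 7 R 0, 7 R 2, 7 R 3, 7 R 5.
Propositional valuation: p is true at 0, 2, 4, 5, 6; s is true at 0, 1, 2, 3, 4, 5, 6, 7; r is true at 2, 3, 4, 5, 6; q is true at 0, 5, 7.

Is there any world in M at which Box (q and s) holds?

No

Let φ = Box (q and s). Evaluate φ at each world:
  0 (successors {1, 2, 3, 4, 5, 6, 7}): φ is false.
  1 (successors {0, 4}): φ is false.
  2 (successors {0, 3, 7}): φ is false.
  3 (successors {0, 2, 5, 6, 7}): φ is false.
  4 (successors {0, 1}): φ is false.
  5 (successors {0, 3, 7}): φ is false.
  6 (successors {0, 3, 6}): φ is false.
  7 (successors {0, 2, 3, 5}): φ is false.
For instance, at 4:
  At 4: Box (q and s) requires q and s at every successor {0, 1}.
    q and s fails at 1, so Box (q and s) is false at 4.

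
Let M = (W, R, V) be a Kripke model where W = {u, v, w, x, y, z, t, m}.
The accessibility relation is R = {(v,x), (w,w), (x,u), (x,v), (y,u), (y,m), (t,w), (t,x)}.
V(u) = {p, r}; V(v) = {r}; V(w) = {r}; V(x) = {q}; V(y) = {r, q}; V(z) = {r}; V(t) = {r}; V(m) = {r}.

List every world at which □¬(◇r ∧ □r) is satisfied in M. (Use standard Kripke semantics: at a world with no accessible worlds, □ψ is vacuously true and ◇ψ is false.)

u, x, y, z, m

Let φ = □¬(◇r ∧ □r). Evaluate φ at each world:
  u (successors ∅): φ is true.
  v (successors {x}): φ is false.
  w (successors {w}): φ is false.
  x (successors {u, v}): φ is true.
  y (successors {u, m}): φ is true.
  z (successors ∅): φ is true.
  t (successors {w, x}): φ is false.
  m (successors ∅): φ is true.
For instance, at y:
  At y: □¬(◇r ∧ □r) requires ¬(◇r ∧ □r) at every successor {u, m}.
      At u: ◇r ∧ □r is false, so ¬(◇r ∧ □r) is true.
      At m: ◇r ∧ □r is false, so ¬(◇r ∧ □r) is true.
  So □¬(◇r ∧ □r) is true at y.
Satisfying worlds: {u, x, y, z, m}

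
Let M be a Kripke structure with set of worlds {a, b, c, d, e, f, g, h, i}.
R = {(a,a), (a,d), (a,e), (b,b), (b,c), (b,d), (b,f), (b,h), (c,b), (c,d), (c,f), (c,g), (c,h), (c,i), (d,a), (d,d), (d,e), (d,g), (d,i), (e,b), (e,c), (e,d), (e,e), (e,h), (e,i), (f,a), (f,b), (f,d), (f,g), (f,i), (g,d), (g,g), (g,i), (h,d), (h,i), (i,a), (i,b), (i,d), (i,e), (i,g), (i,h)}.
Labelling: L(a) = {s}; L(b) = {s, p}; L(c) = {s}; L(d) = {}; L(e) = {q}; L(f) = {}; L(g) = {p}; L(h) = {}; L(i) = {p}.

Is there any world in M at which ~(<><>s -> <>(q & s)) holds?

Let φ = ~(<><>s -> <>(q & s)). Evaluate φ at each world:
  a (successors {a, d, e}): φ is true.
  b (successors {b, c, d, f, h}): φ is true.
  c (successors {b, d, f, g, h, i}): φ is true.
  d (successors {a, d, e, g, i}): φ is true.
  e (successors {b, c, d, e, h, i}): φ is true.
  f (successors {a, b, d, g, i}): φ is true.
  g (successors {d, g, i}): φ is true.
  h (successors {d, i}): φ is true.
  i (successors {a, b, d, e, g, h}): φ is true.
Detail at a (witness):
  At a: <><>s -> <>(q & s) is false, so ~(<><>s -> <>(q & s)) is true.
    At a: <><>s is true, <>(q & s) is false, so <><>s -> <>(q & s) is false.
      At a: <><>s requires <>s at some successor in {a, d, e}.
        <>s holds at a, so <><>s is true at a.
      At a: <>(q & s) requires q & s at some successor in {a, d, e}.
        At a: q & s is false.
        At d: q & s is false.
        At e: q & s is false.
      So <>(q & s) is false at a.

Yes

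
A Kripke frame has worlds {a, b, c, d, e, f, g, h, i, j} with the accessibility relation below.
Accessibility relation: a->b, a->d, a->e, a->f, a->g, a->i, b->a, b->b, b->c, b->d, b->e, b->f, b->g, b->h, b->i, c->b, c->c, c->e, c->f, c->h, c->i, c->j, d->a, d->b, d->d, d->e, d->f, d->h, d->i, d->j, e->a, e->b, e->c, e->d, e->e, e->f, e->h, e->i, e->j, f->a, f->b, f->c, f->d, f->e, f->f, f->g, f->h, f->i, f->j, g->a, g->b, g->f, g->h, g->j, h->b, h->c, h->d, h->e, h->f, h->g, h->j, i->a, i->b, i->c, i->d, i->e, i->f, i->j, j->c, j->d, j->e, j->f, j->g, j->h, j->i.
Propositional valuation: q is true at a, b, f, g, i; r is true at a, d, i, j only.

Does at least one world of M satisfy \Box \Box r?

No

Recall that \Box ψ holds at a world iff ψ holds at every accessible world, and \Diamond ψ holds iff ψ holds at some accessible world.
Let φ = \Box \Box r. Evaluate φ at each world:
  a (successors {b, d, e, f, g, i}): φ is false.
  b (successors {a, b, c, d, e, f, g, h, i}): φ is false.
  c (successors {b, c, e, f, h, i, j}): φ is false.
  d (successors {a, b, d, e, f, h, i, j}): φ is false.
  e (successors {a, b, c, d, e, f, h, i, j}): φ is false.
  f (successors {a, b, c, d, e, f, g, h, i, j}): φ is false.
  g (successors {a, b, f, h, j}): φ is false.
  h (successors {b, c, d, e, f, g, j}): φ is false.
  i (successors {a, b, c, d, e, f, j}): φ is false.
  j (successors {c, d, e, f, g, h, i}): φ is false.
For instance, at e:
  At e: \Box \Box r requires \Box r at every successor {a, b, c, d, e, f, h, i, j}.
    \Box r fails at a, so \Box \Box r is false at e.
      At a: \Box r requires r at every successor {b, d, e, f, g, i}.
        r fails at b, so \Box r is false at a.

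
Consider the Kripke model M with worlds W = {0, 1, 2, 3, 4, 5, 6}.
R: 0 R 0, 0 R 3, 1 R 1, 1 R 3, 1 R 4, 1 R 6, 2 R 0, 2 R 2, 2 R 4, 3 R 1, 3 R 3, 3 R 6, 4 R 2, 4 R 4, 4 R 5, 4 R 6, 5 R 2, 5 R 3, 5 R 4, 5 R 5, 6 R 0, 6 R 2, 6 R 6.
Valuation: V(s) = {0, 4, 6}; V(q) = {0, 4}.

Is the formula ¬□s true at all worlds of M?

Let φ = ¬□s. Evaluate φ at each world:
  0 (successors {0, 3}): φ is true.
  1 (successors {1, 3, 4, 6}): φ is true.
  2 (successors {0, 2, 4}): φ is true.
  3 (successors {1, 3, 6}): φ is true.
  4 (successors {2, 4, 5, 6}): φ is true.
  5 (successors {2, 3, 4, 5}): φ is true.
  6 (successors {0, 2, 6}): φ is true.
For instance, at 0:
  At 0: □s is false, so ¬□s is true.
    At 0: □s requires s at every successor {0, 3}.
      s fails at 3, so □s is false at 0.

Yes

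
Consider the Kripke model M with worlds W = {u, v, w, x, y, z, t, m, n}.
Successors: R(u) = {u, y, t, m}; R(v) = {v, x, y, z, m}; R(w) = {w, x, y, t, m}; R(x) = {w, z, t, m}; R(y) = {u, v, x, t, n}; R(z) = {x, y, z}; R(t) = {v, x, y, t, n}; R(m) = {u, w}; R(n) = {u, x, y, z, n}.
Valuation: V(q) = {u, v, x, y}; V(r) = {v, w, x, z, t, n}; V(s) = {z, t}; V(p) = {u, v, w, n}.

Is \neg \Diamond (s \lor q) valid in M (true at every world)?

Let φ = \neg \Diamond (s \lor q). Evaluate φ at each world:
  u (successors {u, y, t, m}): φ is false.
  v (successors {v, x, y, z, m}): φ is false.
  w (successors {w, x, y, t, m}): φ is false.
  x (successors {w, z, t, m}): φ is false.
  y (successors {u, v, x, t, n}): φ is false.
  z (successors {x, y, z}): φ is false.
  t (successors {v, x, y, t, n}): φ is false.
  m (successors {u, w}): φ is false.
  n (successors {u, x, y, z, n}): φ is false.
Detail at u (counterexample):
  At u: \Diamond (s \lor q) is true, so \neg \Diamond (s \lor q) is false.
    At u: \Diamond (s \lor q) requires s \lor q at some successor in {u, y, t, m}.
      s \lor q holds at u, so \Diamond (s \lor q) is true at u.

No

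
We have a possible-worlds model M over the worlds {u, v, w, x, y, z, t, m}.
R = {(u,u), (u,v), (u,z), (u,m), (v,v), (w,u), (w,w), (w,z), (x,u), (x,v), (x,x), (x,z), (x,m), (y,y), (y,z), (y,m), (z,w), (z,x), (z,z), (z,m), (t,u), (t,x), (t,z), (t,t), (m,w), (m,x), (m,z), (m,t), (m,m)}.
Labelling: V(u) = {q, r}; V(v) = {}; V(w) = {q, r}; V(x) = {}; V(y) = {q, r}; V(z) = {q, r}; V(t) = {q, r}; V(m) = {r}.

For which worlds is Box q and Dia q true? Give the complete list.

w

Let φ = Box q and Dia q. Evaluate φ at each world:
  u (successors {u, v, z, m}): φ is false.
  v (successors {v}): φ is false.
  w (successors {u, w, z}): φ is true.
  x (successors {u, v, x, z, m}): φ is false.
  y (successors {y, z, m}): φ is false.
  z (successors {w, x, z, m}): φ is false.
  t (successors {u, x, z, t}): φ is false.
  m (successors {w, x, z, t, m}): φ is false.
For instance, at m:
  At m: Box q is false, Dia q is true, so Box q and Dia q is false.
    At m: Box q requires q at every successor {w, x, z, t, m}.
      q fails at x, so Box q is false at m.
    At m: Dia q requires q at some successor in {w, x, z, t, m}.
      q holds at w, so Dia q is true at m.
Satisfying worlds: {w}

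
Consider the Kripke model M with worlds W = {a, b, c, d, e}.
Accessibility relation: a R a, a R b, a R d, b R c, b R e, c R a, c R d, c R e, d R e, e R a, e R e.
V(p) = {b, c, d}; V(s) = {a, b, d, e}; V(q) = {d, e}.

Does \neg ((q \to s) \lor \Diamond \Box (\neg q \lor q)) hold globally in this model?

No

Recall that \Box ψ holds at a world iff ψ holds at every accessible world, and \Diamond ψ holds iff ψ holds at some accessible world.
Let φ = \neg ((q \to s) \lor \Diamond \Box (\neg q \lor q)). Evaluate φ at each world:
  a (successors {a, b, d}): φ is false.
  b (successors {c, e}): φ is false.
  c (successors {a, d, e}): φ is false.
  d (successors {e}): φ is false.
  e (successors {a, e}): φ is false.
Detail at a (counterexample):
  At a: (q \to s) \lor \Diamond \Box (\neg q \lor q) is true, so \neg ((q \to s) \lor \Diamond \Box (\neg q \lor q)) is false.
    At a: q \to s is true, \Diamond \Box (\neg q \lor q) is true, so (q \to s) \lor \Diamond \Box (\neg q \lor q) is true.
      At a: \Diamond \Box (\neg q \lor q) requires \Box (\neg q \lor q) at some successor in {a, b, d}.
        \Box (\neg q \lor q) holds at a, so \Diamond \Box (\neg q \lor q) is true at a.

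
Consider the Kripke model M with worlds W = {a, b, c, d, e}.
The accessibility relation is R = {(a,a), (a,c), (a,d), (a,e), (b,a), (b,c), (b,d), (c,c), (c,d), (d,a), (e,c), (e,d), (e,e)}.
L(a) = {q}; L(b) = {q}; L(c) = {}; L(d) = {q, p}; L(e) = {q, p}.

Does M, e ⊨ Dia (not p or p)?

Yes

At e: Dia (not p or p) requires not p or p at some successor in {c, d, e}.
  not p or p holds at c, so Dia (not p or p) is true at e.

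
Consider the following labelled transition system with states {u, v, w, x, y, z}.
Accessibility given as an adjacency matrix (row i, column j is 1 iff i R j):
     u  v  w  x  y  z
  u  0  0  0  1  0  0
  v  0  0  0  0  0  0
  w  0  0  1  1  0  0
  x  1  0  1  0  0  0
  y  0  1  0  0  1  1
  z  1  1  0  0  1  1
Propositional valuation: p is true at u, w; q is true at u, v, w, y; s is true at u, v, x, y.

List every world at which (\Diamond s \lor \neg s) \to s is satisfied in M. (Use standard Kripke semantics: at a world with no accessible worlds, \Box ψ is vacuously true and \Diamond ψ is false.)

Recall that \Diamond ψ holds at a world iff ψ holds at some accessible world.
Let φ = (\Diamond s \lor \neg s) \to s. Evaluate φ at each world:
  u (successors {x}): φ is true.
  v (successors ∅): φ is true.
  w (successors {w, x}): φ is false.
  x (successors {u, w}): φ is true.
  y (successors {v, y, z}): φ is true.
  z (successors {u, v, y, z}): φ is false.
For instance, at w:
  At w: \Diamond s \lor \neg s is true, s is false, so (\Diamond s \lor \neg s) \to s is false.
    At w: \Diamond s is true, \neg s is true, so \Diamond s \lor \neg s is true.
      At w: \Diamond s requires s at some successor in {w, x}.
        s holds at x, so \Diamond s is true at w.
Satisfying worlds: {u, v, x, y}

u, v, x, y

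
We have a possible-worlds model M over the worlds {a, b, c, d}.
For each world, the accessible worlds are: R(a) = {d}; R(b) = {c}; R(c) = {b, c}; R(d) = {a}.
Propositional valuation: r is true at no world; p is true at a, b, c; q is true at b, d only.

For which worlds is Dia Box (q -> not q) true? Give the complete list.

a, c

Let φ = Dia Box (q -> not q). Evaluate φ at each world:
  a (successors {d}): φ is true.
  b (successors {c}): φ is false.
  c (successors {b, c}): φ is true.
  d (successors {a}): φ is false.
For instance, at a:
  At a: Dia Box (q -> not q) requires Box (q -> not q) at some successor in {d}.
    Box (q -> not q) holds at d, so Dia Box (q -> not q) is true at a.
      At d: Box (q -> not q) requires q -> not q at every successor {a}.
        At a: q -> not q is true.
      So Box (q -> not q) is true at d.
Satisfying worlds: {a, c}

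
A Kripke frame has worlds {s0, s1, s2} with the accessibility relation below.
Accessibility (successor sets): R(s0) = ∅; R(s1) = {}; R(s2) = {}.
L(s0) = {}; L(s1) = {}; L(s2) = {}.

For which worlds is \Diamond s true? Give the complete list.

Recall that \Diamond ψ holds at a world iff ψ holds at some accessible world.
Let φ = \Diamond s. Evaluate φ at each world:
  s0 (successors ∅): φ is false.
  s1 (successors ∅): φ is false.
  s2 (successors ∅): φ is false.
For instance, at s0:
  At s0: no accessible worlds, so \Diamond s is false.
Satisfying worlds: none.

none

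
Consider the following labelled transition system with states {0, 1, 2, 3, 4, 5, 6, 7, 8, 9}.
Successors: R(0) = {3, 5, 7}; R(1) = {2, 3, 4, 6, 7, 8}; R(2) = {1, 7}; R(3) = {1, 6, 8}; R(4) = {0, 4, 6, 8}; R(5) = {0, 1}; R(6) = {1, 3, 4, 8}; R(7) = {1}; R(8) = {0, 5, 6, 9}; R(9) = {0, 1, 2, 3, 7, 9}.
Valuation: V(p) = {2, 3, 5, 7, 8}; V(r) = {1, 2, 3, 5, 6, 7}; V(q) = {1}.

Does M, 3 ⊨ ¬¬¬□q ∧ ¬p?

At 3: ¬¬¬□q is true, ¬p is false, so ¬¬¬□q ∧ ¬p is false.
  At 3: ¬¬□q is false, so ¬¬¬□q is true.
    At 3: ¬□q is true, so ¬¬□q is false.
      At 3: □q is false, so ¬□q is true.

No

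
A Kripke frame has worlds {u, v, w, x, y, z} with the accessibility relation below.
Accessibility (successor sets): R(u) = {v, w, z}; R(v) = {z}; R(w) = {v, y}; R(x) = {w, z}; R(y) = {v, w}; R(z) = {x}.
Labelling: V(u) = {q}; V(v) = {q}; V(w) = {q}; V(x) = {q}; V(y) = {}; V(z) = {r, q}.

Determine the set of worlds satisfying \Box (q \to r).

v

Let φ = \Box (q \to r). Evaluate φ at each world:
  u (successors {v, w, z}): φ is false.
  v (successors {z}): φ is true.
  w (successors {v, y}): φ is false.
  x (successors {w, z}): φ is false.
  y (successors {v, w}): φ is false.
  z (successors {x}): φ is false.
For instance, at w:
  At w: \Box (q \to r) requires q \to r at every successor {v, y}.
    q \to r fails at v, so \Box (q \to r) is false at w.
Satisfying worlds: {v}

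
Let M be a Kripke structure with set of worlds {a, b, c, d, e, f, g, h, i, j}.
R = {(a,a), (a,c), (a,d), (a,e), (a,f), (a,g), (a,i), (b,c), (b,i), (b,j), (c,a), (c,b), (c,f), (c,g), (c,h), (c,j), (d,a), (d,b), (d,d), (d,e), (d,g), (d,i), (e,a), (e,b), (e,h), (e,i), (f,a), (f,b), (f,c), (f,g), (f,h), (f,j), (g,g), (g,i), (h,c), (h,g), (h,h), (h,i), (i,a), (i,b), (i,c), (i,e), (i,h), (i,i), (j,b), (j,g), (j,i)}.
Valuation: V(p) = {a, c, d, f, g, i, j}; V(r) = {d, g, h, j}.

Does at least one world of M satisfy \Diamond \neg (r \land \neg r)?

Let φ = \Diamond \neg (r \land \neg r). Evaluate φ at each world:
  a (successors {a, c, d, e, f, g, i}): φ is true.
  b (successors {c, i, j}): φ is true.
  c (successors {a, b, f, g, h, j}): φ is true.
  d (successors {a, b, d, e, g, i}): φ is true.
  e (successors {a, b, h, i}): φ is true.
  f (successors {a, b, c, g, h, j}): φ is true.
  g (successors {g, i}): φ is true.
  h (successors {c, g, h, i}): φ is true.
  i (successors {a, b, c, e, h, i}): φ is true.
  j (successors {b, g, i}): φ is true.
Detail at a (witness):
  At a: \Diamond \neg (r \land \neg r) requires \neg (r \land \neg r) at some successor in {a, c, d, e, f, g, i}.
    \neg (r \land \neg r) holds at a, so \Diamond \neg (r \land \neg r) is true at a.

Yes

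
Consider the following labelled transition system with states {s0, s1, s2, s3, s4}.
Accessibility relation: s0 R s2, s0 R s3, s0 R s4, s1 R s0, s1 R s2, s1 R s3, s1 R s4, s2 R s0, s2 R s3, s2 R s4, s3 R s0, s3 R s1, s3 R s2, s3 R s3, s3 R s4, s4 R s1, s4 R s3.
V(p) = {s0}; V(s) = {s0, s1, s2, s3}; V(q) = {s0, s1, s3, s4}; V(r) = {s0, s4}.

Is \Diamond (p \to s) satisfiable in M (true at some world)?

Let φ = \Diamond (p \to s). Evaluate φ at each world:
  s0 (successors {s2, s3, s4}): φ is true.
  s1 (successors {s0, s2, s3, s4}): φ is true.
  s2 (successors {s0, s3, s4}): φ is true.
  s3 (successors {s0, s1, s2, s3, s4}): φ is true.
  s4 (successors {s1, s3}): φ is true.
Detail at s0 (witness):
  At s0: \Diamond (p \to s) requires p \to s at some successor in {s2, s3, s4}.
    p \to s holds at s2, so \Diamond (p \to s) is true at s0.

Yes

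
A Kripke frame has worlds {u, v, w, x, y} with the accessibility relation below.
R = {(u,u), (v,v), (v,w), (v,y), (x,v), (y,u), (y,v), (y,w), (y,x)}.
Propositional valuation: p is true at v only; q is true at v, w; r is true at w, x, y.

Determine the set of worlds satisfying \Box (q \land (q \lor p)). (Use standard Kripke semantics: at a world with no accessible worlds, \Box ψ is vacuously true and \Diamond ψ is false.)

Recall that \Box ψ holds at a world iff ψ holds at every accessible world, and \Diamond ψ holds iff ψ holds at some accessible world.
Let φ = \Box (q \land (q \lor p)). Evaluate φ at each world:
  u (successors {u}): φ is false.
  v (successors {v, w, y}): φ is false.
  w (successors ∅): φ is true.
  x (successors {v}): φ is true.
  y (successors {u, v, w, x}): φ is false.
For instance, at y:
  At y: \Box (q \land (q \lor p)) requires q \land (q \lor p) at every successor {u, v, w, x}.
    q \land (q \lor p) fails at u, so \Box (q \land (q \lor p)) is false at y.
Satisfying worlds: {w, x}

w, x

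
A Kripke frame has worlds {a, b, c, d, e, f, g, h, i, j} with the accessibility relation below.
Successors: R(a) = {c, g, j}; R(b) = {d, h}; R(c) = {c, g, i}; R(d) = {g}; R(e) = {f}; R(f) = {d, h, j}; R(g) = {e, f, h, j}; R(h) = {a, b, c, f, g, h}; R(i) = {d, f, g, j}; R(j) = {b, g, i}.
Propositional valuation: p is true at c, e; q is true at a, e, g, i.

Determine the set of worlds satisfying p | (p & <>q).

c, e

Let φ = p | (p & <>q). Evaluate φ at each world:
  a (successors {c, g, j}): φ is false.
  b (successors {d, h}): φ is false.
  c (successors {c, g, i}): φ is true.
  d (successors {g}): φ is false.
  e (successors {f}): φ is true.
  f (successors {d, h, j}): φ is false.
  g (successors {e, f, h, j}): φ is false.
  h (successors {a, b, c, f, g, h}): φ is false.
  i (successors {d, f, g, j}): φ is false.
  j (successors {b, g, i}): φ is false.
For instance, at g:
  At g: p is false, p & <>q is false, so p | (p & <>q) is false.
    At g: p is false, <>q is true, so p & <>q is false.
      At g: <>q requires q at some successor in {e, f, h, j}.
        q holds at e, so <>q is true at g.
Satisfying worlds: {c, e}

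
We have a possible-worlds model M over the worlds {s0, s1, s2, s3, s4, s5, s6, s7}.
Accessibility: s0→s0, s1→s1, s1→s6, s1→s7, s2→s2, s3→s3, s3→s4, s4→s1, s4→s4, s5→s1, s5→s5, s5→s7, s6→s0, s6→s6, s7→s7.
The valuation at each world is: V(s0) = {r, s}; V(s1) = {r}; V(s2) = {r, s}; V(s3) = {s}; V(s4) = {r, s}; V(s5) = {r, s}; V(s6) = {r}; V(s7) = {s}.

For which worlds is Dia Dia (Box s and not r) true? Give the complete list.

s1, s3, s4, s5, s7

Let φ = Dia Dia (Box s and not r). Evaluate φ at each world:
  s0 (successors {s0}): φ is false.
  s1 (successors {s1, s6, s7}): φ is true.
  s2 (successors {s2}): φ is false.
  s3 (successors {s3, s4}): φ is true.
  s4 (successors {s1, s4}): φ is true.
  s5 (successors {s1, s5, s7}): φ is true.
  s6 (successors {s0, s6}): φ is false.
  s7 (successors {s7}): φ is true.
For instance, at s2:
  At s2: Dia Dia (Box s and not r) requires Dia (Box s and not r) at some successor in {s2}.
    At s2: Dia (Box s and not r) is false.
  So Dia Dia (Box s and not r) is false at s2.
Satisfying worlds: {s1, s3, s4, s5, s7}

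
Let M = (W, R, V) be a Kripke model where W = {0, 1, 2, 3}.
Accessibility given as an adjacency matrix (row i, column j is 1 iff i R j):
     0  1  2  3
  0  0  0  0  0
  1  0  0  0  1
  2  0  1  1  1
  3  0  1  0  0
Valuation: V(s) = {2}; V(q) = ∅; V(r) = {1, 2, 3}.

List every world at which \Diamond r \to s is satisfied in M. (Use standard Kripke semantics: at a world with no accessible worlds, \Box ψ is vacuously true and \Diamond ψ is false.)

0, 2

Recall that \Diamond ψ holds at a world iff ψ holds at some accessible world.
Let φ = \Diamond r \to s. Evaluate φ at each world:
  0 (successors ∅): φ is true.
  1 (successors {3}): φ is false.
  2 (successors {1, 2, 3}): φ is true.
  3 (successors {1}): φ is false.
For instance, at 2:
  At 2: \Diamond r is true, s is true, so \Diamond r \to s is true.
    At 2: \Diamond r requires r at some successor in {1, 2, 3}.
      r holds at 1, so \Diamond r is true at 2.
Satisfying worlds: {0, 2}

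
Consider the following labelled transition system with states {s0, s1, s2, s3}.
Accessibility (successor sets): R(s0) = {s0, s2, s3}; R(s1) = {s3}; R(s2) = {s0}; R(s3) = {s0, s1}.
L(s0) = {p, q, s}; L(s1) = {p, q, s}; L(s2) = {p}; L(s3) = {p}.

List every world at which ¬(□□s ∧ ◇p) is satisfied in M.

s0, s2, s3

Recall that □ψ holds at a world iff ψ holds at every accessible world, and ◇ψ holds iff ψ holds at some accessible world.
Let φ = ¬(□□s ∧ ◇p). Evaluate φ at each world:
  s0 (successors {s0, s2, s3}): φ is true.
  s1 (successors {s3}): φ is false.
  s2 (successors {s0}): φ is true.
  s3 (successors {s0, s1}): φ is true.
For instance, at s3:
  At s3: □□s ∧ ◇p is false, so ¬(□□s ∧ ◇p) is true.
    At s3: □□s is false, ◇p is true, so □□s ∧ ◇p is false.
      At s3: □□s requires □s at every successor {s0, s1}.
        □s fails at s0, so □□s is false at s3.
      At s3: ◇p requires p at some successor in {s0, s1}.
        p holds at s0, so ◇p is true at s3.
Satisfying worlds: {s0, s2, s3}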